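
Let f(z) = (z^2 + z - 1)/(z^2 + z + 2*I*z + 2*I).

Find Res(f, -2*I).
Write f(z) = P(z)/Q(z) with P(z) = z^2 + z - 1 and Q(z) = z^2 + z + 2*I*z + 2*I.
The denominator factors as Q(z) = (z + 2*I)*(z + 1), so z = -2*I is a simple zero of Q and P is analytic there; z = -2*I is therefore a simple pole and
  Res(f, z₀) = P(z₀)/Q'(z₀).

Q'(z) = 2*z + 1 + 2*I, so Q'(-2*I) = 1 - 2*I.
P(-2*I) = -5 - 2*I.

Res(f, -2*I) = (-5 - 2*I)/(1 - 2*I) = -1/5 - 12*I/5

Final answer: -1/5 - 12*I/5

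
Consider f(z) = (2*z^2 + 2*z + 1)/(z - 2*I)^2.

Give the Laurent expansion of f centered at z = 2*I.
Put w = z - (2*I), i.e. z = w + 2*I. The denominator is w^2, so it suffices to rewrite the numerator in powers of w.

P(z) = 2*z^2 + 2*z + 1
P(w + 2*I) = -7 + 4*I + (2 + 8*I)*w + 2*w^2

Dividing each term by w^2:
  f = (-7 + 4*I)/w^2 + (2 + 8*I)/w + 2

Substituting back w = z - 2*I:
  f(z) = (-7 + 4*I)/(z - 2*I)^2 + (2 + 8*I)/(z - 2*I) + 2

The series is finite because the numerator is a polynomial; the negative powers form the principal part, and the coefficient of 1/(z - 2*I) gives Res(f, 2*I) = 2 + 8*I.

Final answer: (-7 + 4*I)/(z - 2*I)^2 + (2 + 8*I)/(z - 2*I) + 2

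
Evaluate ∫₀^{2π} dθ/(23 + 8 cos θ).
2*sqrt(465)*pi/465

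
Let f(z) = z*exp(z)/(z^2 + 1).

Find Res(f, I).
exp(I)/2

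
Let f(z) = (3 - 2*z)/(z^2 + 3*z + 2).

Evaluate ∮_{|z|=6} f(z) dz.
-4*I*pi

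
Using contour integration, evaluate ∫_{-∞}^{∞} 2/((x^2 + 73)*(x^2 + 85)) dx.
Let f(z) = 2/((z^2 + 73)*(z^2 + 85)). The denominator has no real zeros and deg Q - deg P = 4 ≥ 2, so the integral of f over the upper semicircle |z| = R tends to 0 as R → ∞. Closing the contour in the upper half-plane,
  ∫_{-∞}^{∞} f(x) dx = 2πi · Σ Res(f, z_k)  over the poles with Im z_k > 0.

Zeros of the denominator: z^2 + 73 = 0 gives z = ±sqrt(73)*I; z^2 + 85 = 0 gives z = ±sqrt(85)*I.
Upper half-plane: z = sqrt(73)*I, z = sqrt(85)*I (simple).

Each pole is a simple zero of Q(z) = z^4 + 158*z^2 + 6205, so Res(f, z₀) = P(z₀)/Q'(z₀) with P(z) = 2, Q'(z) = 4*z^3 + 316*z:
  Res(f, sqrt(73)*I) = (2)/(24*sqrt(73)*I) = -sqrt(73)*I/876
  Res(f, sqrt(85)*I) = (2)/(-24*sqrt(85)*I) = sqrt(85)*I/1020

Sum of residues: I*(-sqrt(73)/876 + sqrt(85)/1020)
∫_{-∞}^{∞} f(x) dx = 2πi · (I*(-sqrt(73)/876 + sqrt(85)/1020)) = pi*(-73*sqrt(85) + 85*sqrt(73))/37230

Final answer: pi*(-73*sqrt(85) + 85*sqrt(73))/37230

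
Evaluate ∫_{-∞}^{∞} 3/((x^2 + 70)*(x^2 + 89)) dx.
3*pi*(-70*sqrt(89) + 89*sqrt(70))/118370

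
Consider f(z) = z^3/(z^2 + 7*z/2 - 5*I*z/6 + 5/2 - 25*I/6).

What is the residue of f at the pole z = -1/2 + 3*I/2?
117/394 - 228*I/197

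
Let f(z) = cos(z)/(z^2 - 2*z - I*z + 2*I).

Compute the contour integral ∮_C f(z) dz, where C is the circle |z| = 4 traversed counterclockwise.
By the residue theorem, ∮_C f(z) dz = 2πi · (sum of the residues of f at the poles inside |z| = 4).

The denominator factors as (z - I)*(z - 2), so the singularities of f are simple poles at z = I, z = 2.
  |I|² = 1 < 16 = 4², so this pole is inside the contour.
  |2|² = 4 < 16 = 4², so this pole is inside the contour.

With P(z) = cos(z) and Q(z) = z^2 - 2*z - I*z + 2*I, each pole is simple, so Res(f, z₀) = P(z₀)/Q'(z₀) with Q'(z) = 2*z - 2 - I.
  Res(f, I) = P(I)/Q'(I) = (cosh(1))/(-2 + I) = (-2/5 - I/5)*cosh(1)
  Res(f, 2) = P(2)/Q'(2) = (cos(2))/(2 - I) = (2/5 + I/5)*cos(2)

Sum of residues inside C: (-2/5 - I/5)*cosh(1) + (2/5 + I/5)*cos(2)
∮_C f(z) dz = 2πi · ((-2/5 - I/5)*cosh(1) + (2/5 + I/5)*cos(2)) = pi*(2/5 - 4*I/5)*cosh(1) + pi*(-2/5 + 4*I/5)*cos(2)

Final answer: pi*(2/5 - 4*I/5)*cosh(1) + pi*(-2/5 + 4*I/5)*cos(2)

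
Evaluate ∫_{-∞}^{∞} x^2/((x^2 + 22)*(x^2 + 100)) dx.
pi*(10 - sqrt(22))/78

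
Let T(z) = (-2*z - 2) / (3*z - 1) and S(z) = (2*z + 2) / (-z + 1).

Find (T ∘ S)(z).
(T ∘ S)(z) = T(S(z)) = ((-2)*S(z) + (-2))/((3)*S(z) + (-1)). Multiply numerator and denominator by -z + 1:
  numerator:   (-2)*(2*z + 2) + (-2)*(-z + 1) = -2*z - 6
  denominator: (3)*(2*z + 2) + (-1)*(-z + 1) = 7*z + 5
(T ∘ S)(z) = (-2*z - 6)/(7*z + 5)

Final answer: (-2*z - 6)/(7*z + 5)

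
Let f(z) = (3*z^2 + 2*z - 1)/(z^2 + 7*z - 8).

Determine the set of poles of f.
{-8, 1}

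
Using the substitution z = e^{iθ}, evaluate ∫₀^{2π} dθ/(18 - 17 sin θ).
Call the integral J. The integrand is 2π-periodic and we integrate over a full period, so shifting θ does not change the value (θ → θ + π/2 turns sin θ into cos θ; θ → θ + π flips the sign of the trig term). Hence
  J = ∫₀^{2π} dθ/(18 + 17 cos θ).
Put z = e^{iθ}: then cos θ = (z + 1/z)/2, dθ = dz/(iz), and z runs once counterclockwise around |z| = 1:
  J = ∮_{|z|=1} 1/(18 + 17*(z + 1/z)/2) · dz/(iz) = (2/i) ∮_{|z|=1} dz/(17*z^2 + 36*z + 17).
The roots of 17*z^2 + 36*z + 17 are z = (-18 ± sqrt(18^2 - 17^2))/17, with sqrt(35) = sqrt(35); their product is 1, so only z₊ = -18/17 + sqrt(35)/17 lies inside the unit circle (z₋ = -18/17 - sqrt(35)/17 lies outside).
z₊ is a simple zero of q(z) = 17*z^2 + 36*z + 17, so Res(1/q, z₊) = 1/q'(z₊) with q'(z) = 34*z + 36; and q'(z₊) = 17*(z₊ - z₋) = 2*sqrt(35).
Therefore J = (2/i) · 2πi · 1/(2*sqrt(35)) = 2*pi/(sqrt(35)) = 2*sqrt(35)*pi/35

Final answer: 2*sqrt(35)*pi/35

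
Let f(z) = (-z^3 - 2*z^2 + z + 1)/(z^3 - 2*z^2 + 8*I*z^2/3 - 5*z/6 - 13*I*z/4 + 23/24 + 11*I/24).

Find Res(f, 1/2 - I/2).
-51/5 + 3*I/5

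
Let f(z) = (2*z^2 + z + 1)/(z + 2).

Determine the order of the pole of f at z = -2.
Factor the denominator:
  z + 2 = (z + 2)

The numerator P(z) = 2*z^2 + z + 1 has P(-2) = 7 ≠ 0, so no factor of (z + 2) cancels.
Near z = -2 we can therefore write f(z) = g(z)/(z + 2) with g analytic at -2 and g(-2) ≠ 0 (g is just the numerator).

Hence z = -2 is a pole of order 1.

Final answer: 1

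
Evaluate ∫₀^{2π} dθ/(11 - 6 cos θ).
Call the integral J. The integrand is 2π-periodic and we integrate over a full period, so shifting θ does not change the value (θ → θ + π flips the sign of the trig term). Hence
  J = ∫₀^{2π} dθ/(11 + 6 cos θ).
Put z = e^{iθ}: then cos θ = (z + 1/z)/2, dθ = dz/(iz), and z runs once counterclockwise around |z| = 1:
  J = ∮_{|z|=1} 1/(11 + 6*(z + 1/z)/2) · dz/(iz) = (2/i) ∮_{|z|=1} dz/(6*z^2 + 22*z + 6).
The roots of 6*z^2 + 22*z + 6 are z = (-11 ± sqrt(11^2 - 6^2))/6, with sqrt(85) = sqrt(85); their product is 1, so only z₊ = -11/6 + sqrt(85)/6 lies inside the unit circle (z₋ = -11/6 - sqrt(85)/6 lies outside).
z₊ is a simple zero of q(z) = 6*z^2 + 22*z + 6, so Res(1/q, z₊) = 1/q'(z₊) with q'(z) = 12*z + 22; and q'(z₊) = 6*(z₊ - z₋) = 2*sqrt(85).
Therefore J = (2/i) · 2πi · 1/(2*sqrt(85)) = 2*pi/(sqrt(85)) = 2*sqrt(85)*pi/85

Final answer: 2*sqrt(85)*pi/85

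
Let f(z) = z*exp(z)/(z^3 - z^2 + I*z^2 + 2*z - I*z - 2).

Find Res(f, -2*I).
Write f(z) = P(z)/Q(z) with P(z) = z*exp(z) and Q(z) = z^3 - z^2 + I*z^2 + 2*z - I*z - 2.
The denominator factors as Q(z) = (z - I)*(z + 2*I)*(z - 1), so z = -2*I is a simple zero of Q and P is analytic there; z = -2*I is therefore a simple pole and
  Res(f, z₀) = P(z₀)/Q'(z₀).

Q'(z) = 3*z^2 - 2*z + 2*I*z + 2 - I, so Q'(-2*I) = -6 + 3*I.
P(-2*I) = -2*I*exp(-2*I).

Res(f, -2*I) = (-2*I*exp(-2*I))/(-6 + 3*I) = (-2/15 + 4*I/15)*exp(-2*I)

Final answer: (-2/15 + 4*I/15)*exp(-2*I)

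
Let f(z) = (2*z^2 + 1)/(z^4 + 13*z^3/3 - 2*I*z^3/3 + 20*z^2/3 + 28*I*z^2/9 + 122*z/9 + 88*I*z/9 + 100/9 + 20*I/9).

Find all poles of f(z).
The singularities of f are the zeros of the denominator. Factoring,
  z^4 + 13*z^3/3 - 2*I*z^3/3 + 20*z^2/3 + 28*I*z^2/9 + 122*z/9 + 88*I*z/9 + 100/9 + 20*I/9 = (z - 2/3 + 2*I)*(z + 3 - I)*(z + 1 - I)*(z + 1 - 2*I/3)
so the candidates are z = 2/3 - 2*I, z = -3 + I, z = -1 + I, z = -1 + 2*I/3.

Check the numerator P(z) = 2*z^2 + 1 at each one:
  P(2/3 - 2*I) = -55/9 - 16*I/3 ≠ 0, so z = 2/3 - 2*I is a (simple) pole.
  P(-3 + I) = 17 - 12*I ≠ 0, so z = -3 + I is a (simple) pole.
  P(-1 + I) = 1 - 4*I ≠ 0, so z = -1 + I is a (simple) pole.
  P(-1 + 2*I/3) = 19/9 - 8*I/3 ≠ 0, so z = -1 + 2*I/3 is a (simple) pole.

Poles of f: {-3 + I, -1 + 2*I/3, -1 + I, 2/3 - 2*I}

Final answer: {-3 + I, -1 + 2*I/3, -1 + I, 2/3 - 2*I}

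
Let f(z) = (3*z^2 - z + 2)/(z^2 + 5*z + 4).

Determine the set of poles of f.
{-4, -1}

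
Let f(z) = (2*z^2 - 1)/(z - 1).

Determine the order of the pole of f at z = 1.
Factor the denominator:
  z - 1 = (z - 1)

The numerator P(z) = 2*z^2 - 1 has P(1) = 1 ≠ 0, so no factor of (z - 1) cancels.
Near z = 1 we can therefore write f(z) = g(z)/(z - 1) with g analytic at 1 and g(1) ≠ 0 (g is just the numerator).

Hence z = 1 is a pole of order 1.

Final answer: 1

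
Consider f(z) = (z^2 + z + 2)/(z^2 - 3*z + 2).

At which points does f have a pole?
The singularities of f are the zeros of the denominator. Factoring,
  z^2 - 3*z + 2 = (z - 2)*(z - 1)
so the candidates are z = 2, z = 1.

Check the numerator P(z) = z^2 + z + 2 at each one:
  P(2) = 8 ≠ 0, so z = 2 is a (simple) pole.
  P(1) = 4 ≠ 0, so z = 1 is a (simple) pole.

Poles of f: {1, 2}

Final answer: {1, 2}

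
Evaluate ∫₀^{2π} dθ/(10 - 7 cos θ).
Call the integral J. The integrand is 2π-periodic and we integrate over a full period, so shifting θ does not change the value (θ → θ + π flips the sign of the trig term). Hence
  J = ∫₀^{2π} dθ/(10 + 7 cos θ).
Put z = e^{iθ}: then cos θ = (z + 1/z)/2, dθ = dz/(iz), and z runs once counterclockwise around |z| = 1:
  J = ∮_{|z|=1} 1/(10 + 7*(z + 1/z)/2) · dz/(iz) = (2/i) ∮_{|z|=1} dz/(7*z^2 + 20*z + 7).
The roots of 7*z^2 + 20*z + 7 are z = (-10 ± sqrt(10^2 - 7^2))/7, with sqrt(51) = sqrt(51); their product is 1, so only z₊ = -10/7 + sqrt(51)/7 lies inside the unit circle (z₋ = -10/7 - sqrt(51)/7 lies outside).
z₊ is a simple zero of q(z) = 7*z^2 + 20*z + 7, so Res(1/q, z₊) = 1/q'(z₊) with q'(z) = 14*z + 20; and q'(z₊) = 7*(z₊ - z₋) = 2*sqrt(51).
Therefore J = (2/i) · 2πi · 1/(2*sqrt(51)) = 2*pi/(sqrt(51)) = 2*sqrt(51)*pi/51

Final answer: 2*sqrt(51)*pi/51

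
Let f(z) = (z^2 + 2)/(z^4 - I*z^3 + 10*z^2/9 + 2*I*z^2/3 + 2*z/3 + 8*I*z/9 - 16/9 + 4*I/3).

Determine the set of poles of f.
{-1 + I/3, -I, 2*I, 1 - I/3}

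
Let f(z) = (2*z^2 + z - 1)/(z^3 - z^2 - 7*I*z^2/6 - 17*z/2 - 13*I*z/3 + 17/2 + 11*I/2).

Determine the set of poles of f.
The singularities of f are the zeros of the denominator. Factoring,
  z^3 - z^2 - 7*I*z^2/6 - 17*z/2 - 13*I*z/3 + 17/2 + 11*I/2 = (z - 3 - 3*I/2)*(z + 3 + I/3)*(z - 1)
so the candidates are z = 3 + 3*I/2, z = -3 - I/3, z = 1.

Check the numerator P(z) = 2*z^2 + z - 1 at each one:
  P(3 + 3*I/2) = 31/2 + 39*I/2 ≠ 0, so z = 3 + 3*I/2 is a (simple) pole.
  P(-3 - I/3) = 124/9 + 11*I/3 ≠ 0, so z = -3 - I/3 is a (simple) pole.
  P(1) = 2 ≠ 0, so z = 1 is a (simple) pole.

Poles of f: {-3 - I/3, 1, 3 + 3*I/2}

Final answer: {-3 - I/3, 1, 3 + 3*I/2}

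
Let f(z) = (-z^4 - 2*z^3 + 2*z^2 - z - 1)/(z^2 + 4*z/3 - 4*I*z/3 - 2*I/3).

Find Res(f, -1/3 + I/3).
Write f(z) = P(z)/Q(z) with P(z) = -z^4 - 2*z^3 + 2*z^2 - z - 1 and Q(z) = z^2 + 4*z/3 - 4*I*z/3 - 2*I/3.
The denominator factors as Q(z) = (z + 1/3 - I/3)*(z + 1 - I), so z = -1/3 + I/3 is a simple zero of Q and P is analytic there; z = -1/3 + I/3 is therefore a simple pole and
  Res(f, z₀) = P(z₀)/Q'(z₀).

Q'(z) = 2*z + 4/3 - 4*I/3, so Q'(-1/3 + I/3) = 2/3 - 2*I/3.
P(-1/3 + I/3) = -62/81 - 25*I/27.

Res(f, -1/3 + I/3) = (-62/81 - 25*I/27)/(2/3 - 2*I/3) = 13/108 - 137*I/108

Final answer: 13/108 - 137*I/108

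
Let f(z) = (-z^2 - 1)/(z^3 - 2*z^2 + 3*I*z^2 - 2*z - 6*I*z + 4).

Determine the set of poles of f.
The singularities of f are the zeros of the denominator. Factoring,
  z^3 - 2*z^2 + 3*I*z^2 - 2*z - 6*I*z + 4 = (z - 2)*(z + I)*(z + 2*I)
so the candidates are z = 2, z = -I, z = -2*I.

Check the numerator P(z) = -z^2 - 1 at each one:
  P(2) = -5 ≠ 0, so z = 2 is a (simple) pole.
  P(-I) = 0, so the factor (z + I) cancels and z = -I is only a removable singularity, not a pole.
  P(-2*I) = 3 ≠ 0, so z = -2*I is a (simple) pole.

Poles of f: {-2*I, 2}

Final answer: {-2*I, 2}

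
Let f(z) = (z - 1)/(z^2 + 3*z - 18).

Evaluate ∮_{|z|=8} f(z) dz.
By the residue theorem, ∮_C f(z) dz = 2πi · (sum of the residues of f at the poles inside |z| = 8).

The denominator factors as (z + 6)*(z - 3), so the singularities of f are simple poles at z = -6, z = 3.
  |-6|² = 36 < 64 = 8², so this pole is inside the contour.
  |3|² = 9 < 64 = 8², so this pole is inside the contour.

With P(z) = z - 1 and Q(z) = z^2 + 3*z - 18, each pole is simple, so Res(f, z₀) = P(z₀)/Q'(z₀) with Q'(z) = 2*z + 3.
  Res(f, -6) = P(-6)/Q'(-6) = (-7)/(-9) = 7/9
  Res(f, 3) = P(3)/Q'(3) = (2)/(9) = 2/9

Sum of residues inside C: 1
∮_C f(z) dz = 2πi · (1) = 2*I*pi

Final answer: 2*I*pi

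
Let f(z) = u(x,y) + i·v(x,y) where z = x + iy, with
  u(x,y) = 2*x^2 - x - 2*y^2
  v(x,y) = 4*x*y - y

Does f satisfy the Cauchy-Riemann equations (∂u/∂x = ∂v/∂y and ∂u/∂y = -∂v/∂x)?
∂u/∂x = 4*x - 1
∂v/∂y = 4*x - 1
∂u/∂y = -4*y
∂v/∂x = 4*y
∂u/∂x = ∂v/∂y and ∂u/∂y = -∂v/∂x hold identically; f is analytic.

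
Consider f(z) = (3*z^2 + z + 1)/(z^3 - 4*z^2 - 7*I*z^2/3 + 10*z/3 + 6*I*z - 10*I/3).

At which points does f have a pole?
The singularities of f are the zeros of the denominator. Factoring,
  z^3 - 4*z^2 - 7*I*z^2/3 + 10*z/3 + 6*I*z - 10*I/3 = (z - 1 - I/3)*(z - 1 - I)*(z - 2 - I)
so the candidates are z = 1 + I/3, z = 1 + I, z = 2 + I.

Check the numerator P(z) = 3*z^2 + z + 1 at each one:
  P(1 + I/3) = 14/3 + 7*I/3 ≠ 0, so z = 1 + I/3 is a (simple) pole.
  P(1 + I) = 2 + 7*I ≠ 0, so z = 1 + I is a (simple) pole.
  P(2 + I) = 12 + 13*I ≠ 0, so z = 2 + I is a (simple) pole.

Poles of f: {1 + I/3, 1 + I, 2 + I}

Final answer: {1 + I/3, 1 + I, 2 + I}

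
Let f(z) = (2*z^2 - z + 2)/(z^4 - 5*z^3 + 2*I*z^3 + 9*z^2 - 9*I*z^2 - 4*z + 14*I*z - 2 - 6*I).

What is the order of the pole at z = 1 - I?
Factor the denominator:
  z^4 - 5*z^3 + 2*I*z^3 + 9*z^2 - 9*I*z^2 - 4*z + 14*I*z - 2 - 6*I = (z - 1 + I)^3*(z - 2 - I)

The numerator P(z) = 2*z^2 - z + 2 has P(1 - I) = 1 - 3*I ≠ 0, so no factor of (z - 1 + I) cancels.
Near z = 1 - I we can therefore write f(z) = g(z)/(z - 1 + I)^3 with g analytic at 1 - I and g(1 - I) ≠ 0 (g is the numerator divided by the remaining denominator factors).

Hence z = 1 - I is a pole of order 3.

Final answer: 3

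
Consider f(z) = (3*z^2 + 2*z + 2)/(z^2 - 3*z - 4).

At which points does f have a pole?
The singularities of f are the zeros of the denominator. Factoring,
  z^2 - 3*z - 4 = (z + 1)*(z - 4)
so the candidates are z = -1, z = 4.

Check the numerator P(z) = 3*z^2 + 2*z + 2 at each one:
  P(-1) = 3 ≠ 0, so z = -1 is a (simple) pole.
  P(4) = 58 ≠ 0, so z = 4 is a (simple) pole.

Poles of f: {-1, 4}

Final answer: {-1, 4}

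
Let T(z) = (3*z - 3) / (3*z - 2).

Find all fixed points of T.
T(z) = z means 3*z - 3 = z*(3*z - 2), i.e.
  3*z^2 - 5*z + 3 = 0.
Discriminant: (-5)^2 - 4*(3)*(3) = -11, so the roots are complex conjugates.
  z = (5 ± I*sqrt(11))/(2*(3))
Fixed points: {5/6 - sqrt(11)*I/6, 5/6 + sqrt(11)*I/6}

Final answer: {5/6 - sqrt(11)*I/6, 5/6 + sqrt(11)*I/6}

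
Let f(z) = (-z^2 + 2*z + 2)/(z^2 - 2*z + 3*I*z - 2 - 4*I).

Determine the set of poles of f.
The singularities of f are the zeros of the denominator. Factoring,
  z^2 - 2*z + 3*I*z - 2 - 4*I = (z - 2 + I)*(z + 2*I)
so the candidates are z = 2 - I, z = -2*I.

Check the numerator P(z) = -z^2 + 2*z + 2 at each one:
  P(2 - I) = 3 + 2*I ≠ 0, so z = 2 - I is a (simple) pole.
  P(-2*I) = 6 - 4*I ≠ 0, so z = -2*I is a (simple) pole.

Poles of f: {-2*I, 2 - I}

Final answer: {-2*I, 2 - I}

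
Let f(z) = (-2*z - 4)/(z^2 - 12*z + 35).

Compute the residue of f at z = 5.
Write f(z) = P(z)/Q(z) with P(z) = -2*z - 4 and Q(z) = z^2 - 12*z + 35.
The denominator factors as Q(z) = (z - 5)*(z - 7), so z = 5 is a simple zero of Q and P is analytic there; z = 5 is therefore a simple pole and
  Res(f, z₀) = P(z₀)/Q'(z₀).

Q'(z) = 2*z - 12, so Q'(5) = -2.
P(5) = -14.

Res(f, 5) = (-14)/(-2) = 7

Final answer: 7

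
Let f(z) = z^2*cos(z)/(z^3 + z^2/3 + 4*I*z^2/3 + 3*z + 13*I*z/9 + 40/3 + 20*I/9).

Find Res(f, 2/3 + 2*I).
Write f(z) = P(z)/Q(z) with P(z) = z^2*cos(z) and Q(z) = z^3 + z^2/3 + 4*I*z^2/3 + 3*z + 13*I*z/9 + 40/3 + 20*I/9.
The denominator factors as Q(z) = (z + 2 + I/3)*(z - 1 + 3*I)*(z - 2/3 - 2*I), so z = 2/3 + 2*I is a simple zero of Q and P is analytic there; z = 2/3 + 2*I is therefore a simple pole and
  Res(f, z₀) = P(z₀)/Q'(z₀).

Q'(z) = 3*z^2 + 2*z/3 + 8*I*z/3 + 3 + 13*I/9, so Q'(2/3 + 2*I) = -113/9 + 113*I/9.
P(2/3 + 2*I) = (-32/9 + 8*I/3)*cos(2/3 + 2*I).

Res(f, 2/3 + 2*I) = ((-32/9 + 8*I/3)*cos(2/3 + 2*I))/(-113/9 + 113*I/9) = (28/113 + 4*I/113)*cos(2/3 + 2*I)

Final answer: (28/113 + 4*I/113)*cos(2/3 + 2*I)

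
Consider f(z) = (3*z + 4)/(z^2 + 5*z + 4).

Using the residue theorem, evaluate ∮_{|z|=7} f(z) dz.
6*I*pi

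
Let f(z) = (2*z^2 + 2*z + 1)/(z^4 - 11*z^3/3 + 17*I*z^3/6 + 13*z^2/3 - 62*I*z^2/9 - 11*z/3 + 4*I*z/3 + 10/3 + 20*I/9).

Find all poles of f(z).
{-1/3 + I/2, 1 - 3*I, 1 - I/3, 2}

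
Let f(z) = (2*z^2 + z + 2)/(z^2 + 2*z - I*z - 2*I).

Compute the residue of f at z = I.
Write f(z) = P(z)/Q(z) with P(z) = 2*z^2 + z + 2 and Q(z) = z^2 + 2*z - I*z - 2*I.
The denominator factors as Q(z) = (z + 2)*(z - I), so z = I is a simple zero of Q and P is analytic there; z = I is therefore a simple pole and
  Res(f, z₀) = P(z₀)/Q'(z₀).

Q'(z) = 2*z + 2 - I, so Q'(I) = 2 + I.
P(I) = I.

Res(f, I) = (I)/(2 + I) = 1/5 + 2*I/5

Final answer: 1/5 + 2*I/5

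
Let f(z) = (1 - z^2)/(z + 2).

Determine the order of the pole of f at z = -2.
Factor the denominator:
  z + 2 = (z + 2)

The numerator P(z) = 1 - z^2 has P(-2) = -3 ≠ 0, so no factor of (z + 2) cancels.
Near z = -2 we can therefore write f(z) = g(z)/(z + 2) with g analytic at -2 and g(-2) ≠ 0 (g is just the numerator).

Hence z = -2 is a pole of order 1.

Final answer: 1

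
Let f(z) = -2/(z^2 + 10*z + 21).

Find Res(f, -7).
Write f(z) = P(z)/Q(z) with P(z) = -2 and Q(z) = z^2 + 10*z + 21.
The denominator factors as Q(z) = (z + 3)*(z + 7), so z = -7 is a simple zero of Q and P is analytic there; z = -7 is therefore a simple pole and
  Res(f, z₀) = P(z₀)/Q'(z₀).

Q'(z) = 2*z + 10, so Q'(-7) = -4.
P(-7) = -2.

Res(f, -7) = (-2)/(-4) = 1/2

Final answer: 1/2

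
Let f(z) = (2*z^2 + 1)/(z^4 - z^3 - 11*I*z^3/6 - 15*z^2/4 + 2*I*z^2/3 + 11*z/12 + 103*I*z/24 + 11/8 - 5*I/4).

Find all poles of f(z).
{-3/2, I, 1/2 + I/3, 2 + I/2}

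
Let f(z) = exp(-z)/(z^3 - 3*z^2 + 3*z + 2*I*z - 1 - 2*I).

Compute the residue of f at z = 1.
Write f(z) = P(z)/Q(z) with P(z) = exp(-z) and Q(z) = z^3 - 3*z^2 + 3*z + 2*I*z - 1 - 2*I.
The denominator factors as Q(z) = (z - 1)*(z - 2 + I)*(z - I), so z = 1 is a simple zero of Q and P is analytic there; z = 1 is therefore a simple pole and
  Res(f, z₀) = P(z₀)/Q'(z₀).

Q'(z) = 3*z^2 - 6*z + 3 + 2*I, so Q'(1) = 2*I.
P(1) = exp(-1).

Res(f, 1) = (exp(-1))/(2*I) = -I*exp(-1)/2

Final answer: -I*exp(-1)/2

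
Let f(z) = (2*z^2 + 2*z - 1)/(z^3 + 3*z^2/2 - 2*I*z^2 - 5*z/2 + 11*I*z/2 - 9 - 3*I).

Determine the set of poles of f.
The singularities of f are the zeros of the denominator. Factoring,
  z^3 + 3*z^2/2 - 2*I*z^2 - 5*z/2 + 11*I*z/2 - 9 - 3*I = (z + 1/2 + I)*(z + 3 - 3*I)*(z - 2)
so the candidates are z = -1/2 - I, z = -3 + 3*I, z = 2.

Check the numerator P(z) = 2*z^2 + 2*z - 1 at each one:
  P(-1/2 - I) = -7/2 ≠ 0, so z = -1/2 - I is a (simple) pole.
  P(-3 + 3*I) = -7 - 30*I ≠ 0, so z = -3 + 3*I is a (simple) pole.
  P(2) = 11 ≠ 0, so z = 2 is a (simple) pole.

Poles of f: {-3 + 3*I, -1/2 - I, 2}

Final answer: {-3 + 3*I, -1/2 - I, 2}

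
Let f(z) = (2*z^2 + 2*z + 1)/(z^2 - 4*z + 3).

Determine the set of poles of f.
The singularities of f are the zeros of the denominator. Factoring,
  z^2 - 4*z + 3 = (z - 3)*(z - 1)
so the candidates are z = 3, z = 1.

Check the numerator P(z) = 2*z^2 + 2*z + 1 at each one:
  P(3) = 25 ≠ 0, so z = 3 is a (simple) pole.
  P(1) = 5 ≠ 0, so z = 1 is a (simple) pole.

Poles of f: {1, 3}

Final answer: {1, 3}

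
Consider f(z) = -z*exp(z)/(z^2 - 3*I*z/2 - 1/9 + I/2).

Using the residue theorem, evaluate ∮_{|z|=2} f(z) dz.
By the residue theorem, ∮_C f(z) dz = 2πi · (sum of the residues of f at the poles inside |z| = 2).

The denominator factors as (z + 1/3 - 3*I/2)*(z - 1/3), so the singularities of f are simple poles at z = -1/3 + 3*I/2, z = 1/3.
  |-1/3 + 3*I/2|² = 85/36 < 4 = 2², so this pole is inside the contour.
  |1/3|² = 1/9 < 4 = 2², so this pole is inside the contour.

With P(z) = -z*exp(z) and Q(z) = z^2 - 3*I*z/2 - 1/9 + I/2, each pole is simple, so Res(f, z₀) = P(z₀)/Q'(z₀) with Q'(z) = 2*z - 3*I/2.
  Res(f, -1/3 + 3*I/2) = P(-1/3 + 3*I/2)/Q'(-1/3 + 3*I/2) = ((1/3 - 3*I/2)*exp(-1/3 + 3*I/2))/(-2/3 + 3*I/2) = (-89/97 + 18*I/97)*exp(-1/3 + 3*I/2)
  Res(f, 1/3) = P(1/3)/Q'(1/3) = (-exp(1/3)/3)/(2/3 - 3*I/2) = (-8/97 - 18*I/97)*exp(1/3)

Sum of residues inside C: (-89/97 + 18*I/97)*exp(-1/3 + 3*I/2) + (-8/97 - 18*I/97)*exp(1/3)
∮_C f(z) dz = 2πi · ((-89/97 + 18*I/97)*exp(-1/3 + 3*I/2) + (-8/97 - 18*I/97)*exp(1/3)) = pi*(-36/97 - 178*I/97)*exp(-1/3 + 3*I/2) + pi*(36/97 - 16*I/97)*exp(1/3)

Final answer: pi*(-36/97 - 178*I/97)*exp(-1/3 + 3*I/2) + pi*(36/97 - 16*I/97)*exp(1/3)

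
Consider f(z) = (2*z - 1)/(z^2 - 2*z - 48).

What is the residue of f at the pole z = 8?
Write f(z) = P(z)/Q(z) with P(z) = 2*z - 1 and Q(z) = z^2 - 2*z - 48.
The denominator factors as Q(z) = (z - 8)*(z + 6), so z = 8 is a simple zero of Q and P is analytic there; z = 8 is therefore a simple pole and
  Res(f, z₀) = P(z₀)/Q'(z₀).

Q'(z) = 2*z - 2, so Q'(8) = 14.
P(8) = 15.

Res(f, 8) = (15)/(14) = 15/14

Final answer: 15/14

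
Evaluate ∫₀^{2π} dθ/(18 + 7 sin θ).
Call the integral J. The integrand is 2π-periodic and we integrate over a full period, so shifting θ does not change the value (θ → θ + π/2 turns sin θ into cos θ). Hence
  J = ∫₀^{2π} dθ/(18 + 7 cos θ).
Put z = e^{iθ}: then cos θ = (z + 1/z)/2, dθ = dz/(iz), and z runs once counterclockwise around |z| = 1:
  J = ∮_{|z|=1} 1/(18 + 7*(z + 1/z)/2) · dz/(iz) = (2/i) ∮_{|z|=1} dz/(7*z^2 + 36*z + 7).
The roots of 7*z^2 + 36*z + 7 are z = (-18 ± sqrt(18^2 - 7^2))/7, with sqrt(275) = 5*sqrt(11); their product is 1, so only z₊ = -18/7 + 5*sqrt(11)/7 lies inside the unit circle (z₋ = -18/7 - 5*sqrt(11)/7 lies outside).
z₊ is a simple zero of q(z) = 7*z^2 + 36*z + 7, so Res(1/q, z₊) = 1/q'(z₊) with q'(z) = 14*z + 36; and q'(z₊) = 7*(z₊ - z₋) = 10*sqrt(11).
Therefore J = (2/i) · 2πi · 1/(10*sqrt(11)) = 2*pi/(5*sqrt(11)) = 2*sqrt(11)*pi/55

Final answer: 2*sqrt(11)*pi/55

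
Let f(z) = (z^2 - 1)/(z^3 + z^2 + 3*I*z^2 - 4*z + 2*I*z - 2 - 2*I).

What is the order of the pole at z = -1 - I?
2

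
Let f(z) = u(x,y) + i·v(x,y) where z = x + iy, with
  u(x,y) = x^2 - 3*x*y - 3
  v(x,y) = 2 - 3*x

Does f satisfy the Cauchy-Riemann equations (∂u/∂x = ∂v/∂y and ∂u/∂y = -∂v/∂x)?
∂u/∂x = 2*x - 3*y
∂v/∂y = 0
∂u/∂y = -3*x
∂v/∂x = -3
∂u/∂x ≠ ∂v/∂y and ∂u/∂y ≠ -∂v/∂x; the Cauchy-Riemann equations are not satisfied, so f is not analytic.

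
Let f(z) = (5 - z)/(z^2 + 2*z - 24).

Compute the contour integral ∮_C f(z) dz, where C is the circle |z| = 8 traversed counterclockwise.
By the residue theorem, ∮_C f(z) dz = 2πi · (sum of the residues of f at the poles inside |z| = 8).

The denominator factors as (z + 6)*(z - 4), so the singularities of f are simple poles at z = -6, z = 4.
  |-6|² = 36 < 64 = 8², so this pole is inside the contour.
  |4|² = 16 < 64 = 8², so this pole is inside the contour.

With P(z) = 5 - z and Q(z) = z^2 + 2*z - 24, each pole is simple, so Res(f, z₀) = P(z₀)/Q'(z₀) with Q'(z) = 2*z + 2.
  Res(f, -6) = P(-6)/Q'(-6) = (11)/(-10) = -11/10
  Res(f, 4) = P(4)/Q'(4) = (1)/(10) = 1/10

Sum of residues inside C: -1
∮_C f(z) dz = 2πi · (-1) = -2*I*pi

Final answer: -2*I*pi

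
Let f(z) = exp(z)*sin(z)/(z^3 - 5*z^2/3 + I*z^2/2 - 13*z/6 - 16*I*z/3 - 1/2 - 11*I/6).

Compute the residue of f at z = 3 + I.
Write f(z) = P(z)/Q(z) with P(z) = exp(z)*sin(z) and Q(z) = z^3 - 5*z^2/3 + I*z^2/2 - 13*z/6 - 16*I*z/3 - 1/2 - 11*I/6.
The denominator factors as Q(z) = (z + 1/3)*(z - 3 - I)*(z + 1 + 3*I/2), so z = 3 + I is a simple zero of Q and P is analytic there; z = 3 + I is therefore a simple pole and
  Res(f, z₀) = P(z₀)/Q'(z₀).

Q'(z) = 3*z^2 - 10*z/3 + I*z - 13/6 - 16*I/3, so Q'(3 + I) = 65/6 + 37*I/3.
P(3 + I) = exp(3 + I)*sin(3 + I).

Res(f, 3 + I) = (exp(3 + I)*sin(3 + I))/(65/6 + 37*I/3) = (390/9701 - 444*I/9701)*exp(3 + I)*sin(3 + I)

Final answer: (390/9701 - 444*I/9701)*exp(3 + I)*sin(3 + I)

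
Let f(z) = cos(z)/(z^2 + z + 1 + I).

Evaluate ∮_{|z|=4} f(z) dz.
pi*(4/5 - 2*I/5)*cos(1 - I) + pi*(-4/5 + 2*I/5)*cosh(1)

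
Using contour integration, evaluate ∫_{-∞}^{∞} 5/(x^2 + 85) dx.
Let f(z) = 5/(z^2 + 85). The denominator has no real zeros and deg Q - deg P = 2 ≥ 2, so the integral of f over the upper semicircle |z| = R tends to 0 as R → ∞. Closing the contour in the upper half-plane,
  ∫_{-∞}^{∞} f(x) dx = 2πi · Σ Res(f, z_k)  over the poles with Im z_k > 0.

Zeros of the denominator: z^2 + 85 = 0 gives z = ±sqrt(85)*I.
Upper half-plane: z = sqrt(85)*I (simple).

Each pole is a simple zero of Q(z) = z^2 + 85, so Res(f, z₀) = P(z₀)/Q'(z₀) with P(z) = 5, Q'(z) = 2*z:
  Res(f, sqrt(85)*I) = (5)/(2*sqrt(85)*I) = -sqrt(85)*I/34

∫_{-∞}^{∞} f(x) dx = 2πi · (-sqrt(85)*I/34) = sqrt(85)*pi/17

Final answer: sqrt(85)*pi/17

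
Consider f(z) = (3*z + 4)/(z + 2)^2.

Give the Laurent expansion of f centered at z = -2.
Put w = z - (-2), i.e. z = w - 2. The denominator is w^2, so it suffices to rewrite the numerator in powers of w.

P(z) = 3*z + 4
P(w - 2) = -2 + 3*w

Dividing each term by w^2:
  f = -2/w^2 + 3/w

Substituting back w = z + 2:
  f(z) = -2/(z + 2)^2 + 3/(z + 2)

The series is finite because the numerator is a polynomial; the negative powers form the principal part, and the coefficient of 1/(z + 2) gives Res(f, -2) = 3.

Final answer: -2/(z + 2)^2 + 3/(z + 2)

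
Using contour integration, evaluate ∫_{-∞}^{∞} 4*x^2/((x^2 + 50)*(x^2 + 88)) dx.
2*pi*(-5*sqrt(2) + 2*sqrt(22))/19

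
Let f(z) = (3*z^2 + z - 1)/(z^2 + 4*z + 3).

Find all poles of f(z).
The singularities of f are the zeros of the denominator. Factoring,
  z^2 + 4*z + 3 = (z + 1)*(z + 3)
so the candidates are z = -1, z = -3.

Check the numerator P(z) = 3*z^2 + z - 1 at each one:
  P(-1) = 1 ≠ 0, so z = -1 is a (simple) pole.
  P(-3) = 23 ≠ 0, so z = -3 is a (simple) pole.

Poles of f: {-3, -1}

Final answer: {-3, -1}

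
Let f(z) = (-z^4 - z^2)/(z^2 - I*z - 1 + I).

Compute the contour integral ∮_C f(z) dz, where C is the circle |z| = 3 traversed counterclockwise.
pi*(4 - 4*I)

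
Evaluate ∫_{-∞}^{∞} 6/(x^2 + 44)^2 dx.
Let f(z) = 6/(z^2 + 44)^2. The denominator has no real zeros and deg Q - deg P = 4 ≥ 2, so the integral of f over the upper semicircle |z| = R tends to 0 as R → ∞. Closing the contour in the upper half-plane,
  ∫_{-∞}^{∞} f(x) dx = 2πi · Σ Res(f, z_k)  over the poles with Im z_k > 0.

Zeros of the denominator: z^2 + 44 = 0 gives z = ±2*sqrt(11)*I.
Upper half-plane: z = 2*sqrt(11)*I (a pole of order 2).

Write f(z) = g(z)/(z - 2*sqrt(11)*I)^2 with g(z) = 6/(z + 2*sqrt(11)*I)^2. For a double pole, Res(f, z₀) = g'(z₀):
  g'(z) = -12/(z + 2*sqrt(11)*I)^3
  Res(f, 2*sqrt(11)*I) = g'(2*sqrt(11)*I) = -3*sqrt(11)*I/1936

∫_{-∞}^{∞} f(x) dx = 2πi · (-3*sqrt(11)*I/1936) = 3*sqrt(11)*pi/968

Final answer: 3*sqrt(11)*pi/968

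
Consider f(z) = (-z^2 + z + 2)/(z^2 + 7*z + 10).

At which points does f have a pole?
The singularities of f are the zeros of the denominator. Factoring,
  z^2 + 7*z + 10 = (z + 5)*(z + 2)
so the candidates are z = -5, z = -2.

Check the numerator P(z) = -z^2 + z + 2 at each one:
  P(-5) = -28 ≠ 0, so z = -5 is a (simple) pole.
  P(-2) = -4 ≠ 0, so z = -2 is a (simple) pole.

Poles of f: {-5, -2}

Final answer: {-5, -2}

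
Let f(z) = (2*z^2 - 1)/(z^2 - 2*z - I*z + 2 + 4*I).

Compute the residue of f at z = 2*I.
Write f(z) = P(z)/Q(z) with P(z) = 2*z^2 - 1 and Q(z) = z^2 - 2*z - I*z + 2 + 4*I.
The denominator factors as Q(z) = (z - 2*I)*(z - 2 + I), so z = 2*I is a simple zero of Q and P is analytic there; z = 2*I is therefore a simple pole and
  Res(f, z₀) = P(z₀)/Q'(z₀).

Q'(z) = 2*z - 2 - I, so Q'(2*I) = -2 + 3*I.
P(2*I) = -9.

Res(f, 2*I) = (-9)/(-2 + 3*I) = 18/13 + 27*I/13

Final answer: 18/13 + 27*I/13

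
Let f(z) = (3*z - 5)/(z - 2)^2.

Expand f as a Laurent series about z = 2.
1/(z - 2)^2 + 3/(z - 2)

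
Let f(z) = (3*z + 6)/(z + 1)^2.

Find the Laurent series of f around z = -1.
Put w = z - (-1), i.e. z = w - 1. The denominator is w^2, so it suffices to rewrite the numerator in powers of w.

P(z) = 3*z + 6
P(w - 1) = 3 + 3*w

Dividing each term by w^2:
  f = 3/w^2 + 3/w

Substituting back w = z + 1:
  f(z) = 3/(z + 1)^2 + 3/(z + 1)

The series is finite because the numerator is a polynomial; the negative powers form the principal part, and the coefficient of 1/(z + 1) gives Res(f, -1) = 3.

Final answer: 3/(z + 1)^2 + 3/(z + 1)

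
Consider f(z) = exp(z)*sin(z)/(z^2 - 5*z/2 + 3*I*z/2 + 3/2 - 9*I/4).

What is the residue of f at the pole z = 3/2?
Write f(z) = P(z)/Q(z) with P(z) = exp(z)*sin(z) and Q(z) = z^2 - 5*z/2 + 3*I*z/2 + 3/2 - 9*I/4.
The denominator factors as Q(z) = (z - 1 + 3*I/2)*(z - 3/2), so z = 3/2 is a simple zero of Q and P is analytic there; z = 3/2 is therefore a simple pole and
  Res(f, z₀) = P(z₀)/Q'(z₀).

Q'(z) = 2*z - 5/2 + 3*I/2, so Q'(3/2) = 1/2 + 3*I/2.
P(3/2) = exp(3/2)*sin(3/2).

Res(f, 3/2) = (exp(3/2)*sin(3/2))/(1/2 + 3*I/2) = (1/5 - 3*I/5)*exp(3/2)*sin(3/2)

Final answer: (1/5 - 3*I/5)*exp(3/2)*sin(3/2)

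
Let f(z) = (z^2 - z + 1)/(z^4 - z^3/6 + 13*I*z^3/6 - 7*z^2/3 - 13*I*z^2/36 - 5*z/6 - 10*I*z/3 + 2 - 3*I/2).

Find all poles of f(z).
The singularities of f are the zeros of the denominator. Factoring,
  z^4 - z^3/6 + 13*I*z^3/6 - 7*z^2/3 - 13*I*z^2/36 - 5*z/6 - 10*I*z/3 + 2 - 3*I/2 = (z + 1 - I/3)*(z - 3/2)*(z + 1/3 + I)*(z + 3*I/2)
so the candidates are z = -1 + I/3, z = 3/2, z = -1/3 - I, z = -3*I/2.

Check the numerator P(z) = z^2 - z + 1 at each one:
  P(-1 + I/3) = 26/9 - I ≠ 0, so z = -1 + I/3 is a (simple) pole.
  P(3/2) = 7/4 ≠ 0, so z = 3/2 is a (simple) pole.
  P(-1/3 - I) = 4/9 + 5*I/3 ≠ 0, so z = -1/3 - I is a (simple) pole.
  P(-3*I/2) = -5/4 + 3*I/2 ≠ 0, so z = -3*I/2 is a (simple) pole.

Poles of f: {-1 + I/3, -1/3 - I, -3*I/2, 3/2}

Final answer: {-1 + I/3, -1/3 - I, -3*I/2, 3/2}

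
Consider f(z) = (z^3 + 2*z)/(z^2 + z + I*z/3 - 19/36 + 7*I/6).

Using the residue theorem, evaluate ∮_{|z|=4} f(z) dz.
By the residue theorem, ∮_C f(z) dz = 2πi · (sum of the residues of f at the poles inside |z| = 4).

The denominator factors as (z + 3/2 - I/3)*(z - 1/2 + 2*I/3), so the singularities of f are simple poles at z = -3/2 + I/3, z = 1/2 - 2*I/3.
  |-3/2 + I/3|² = 85/36 < 16 = 4², so this pole is inside the contour.
  |1/2 - 2*I/3|² = 25/36 < 16 = 4², so this pole is inside the contour.

With P(z) = z^3 + 2*z and Q(z) = z^2 + z + I*z/3 - 19/36 + 7*I/6, each pole is simple, so Res(f, z₀) = P(z₀)/Q'(z₀) with Q'(z) = 2*z + 1 + I/3.
  Res(f, -3/2 + I/3) = P(-3/2 + I/3)/Q'(-3/2 + I/3) = (-47/8 + 311*I/108)/(-2 + I) = 79/27 + 5*I/216
  Res(f, 1/2 - 2*I/3) = P(1/2 - 2*I/3)/Q'(1/2 - 2*I/3) = (11/24 - 83*I/54)/(2 - I) = 53/108 - 113*I/216

Sum of residues inside C: 41/12 - I/2
∮_C f(z) dz = 2πi · (41/12 - I/2) = pi*(1 + 41*I/6)

Final answer: pi*(1 + 41*I/6)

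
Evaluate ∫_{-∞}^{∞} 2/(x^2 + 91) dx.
Let f(z) = 2/(z^2 + 91). The denominator has no real zeros and deg Q - deg P = 2 ≥ 2, so the integral of f over the upper semicircle |z| = R tends to 0 as R → ∞. Closing the contour in the upper half-plane,
  ∫_{-∞}^{∞} f(x) dx = 2πi · Σ Res(f, z_k)  over the poles with Im z_k > 0.

Zeros of the denominator: z^2 + 91 = 0 gives z = ±sqrt(91)*I.
Upper half-plane: z = sqrt(91)*I (simple).

Each pole is a simple zero of Q(z) = z^2 + 91, so Res(f, z₀) = P(z₀)/Q'(z₀) with P(z) = 2, Q'(z) = 2*z:
  Res(f, sqrt(91)*I) = (2)/(2*sqrt(91)*I) = -sqrt(91)*I/91

∫_{-∞}^{∞} f(x) dx = 2πi · (-sqrt(91)*I/91) = 2*sqrt(91)*pi/91

Final answer: 2*sqrt(91)*pi/91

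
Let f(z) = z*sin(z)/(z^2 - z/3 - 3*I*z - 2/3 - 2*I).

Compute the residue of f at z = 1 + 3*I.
Write f(z) = P(z)/Q(z) with P(z) = z*sin(z) and Q(z) = z^2 - z/3 - 3*I*z - 2/3 - 2*I.
The denominator factors as Q(z) = (z - 1 - 3*I)*(z + 2/3), so z = 1 + 3*I is a simple zero of Q and P is analytic there; z = 1 + 3*I is therefore a simple pole and
  Res(f, z₀) = P(z₀)/Q'(z₀).

Q'(z) = 2*z - 1/3 - 3*I, so Q'(1 + 3*I) = 5/3 + 3*I.
P(1 + 3*I) = (1 + 3*I)*sin(1 + 3*I).

Res(f, 1 + 3*I) = ((1 + 3*I)*sin(1 + 3*I))/(5/3 + 3*I) = (48/53 + 9*I/53)*sin(1 + 3*I)

Final answer: (48/53 + 9*I/53)*sin(1 + 3*I)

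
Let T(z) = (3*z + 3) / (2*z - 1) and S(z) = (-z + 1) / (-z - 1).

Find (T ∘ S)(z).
(T ∘ S)(z) = T(S(z)) = ((3)*S(z) + (3))/((2)*S(z) + (-1)). Multiply numerator and denominator by -z - 1:
  numerator:   (3)*(-z + 1) + (3)*(-z - 1) = -6*z
  denominator: (2)*(-z + 1) + (-1)*(-z - 1) = -z + 3
(T ∘ S)(z) = -6*z/(-z + 3) = 6*z/(z - 3)

Final answer: 6*z/(z - 3)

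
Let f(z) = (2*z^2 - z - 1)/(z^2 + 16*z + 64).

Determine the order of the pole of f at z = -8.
Factor the denominator:
  z^2 + 16*z + 64 = (z + 8)^2

The numerator P(z) = 2*z^2 - z - 1 has P(-8) = 135 ≠ 0, so no factor of (z + 8) cancels.
Near z = -8 we can therefore write f(z) = g(z)/(z + 8)^2 with g analytic at -8 and g(-8) ≠ 0 (g is just the numerator).

Hence z = -8 is a pole of order 2.

Final answer: 2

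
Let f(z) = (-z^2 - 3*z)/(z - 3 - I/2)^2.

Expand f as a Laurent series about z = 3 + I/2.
Put w = z - (3 + I/2), i.e. z = w + 3 + I/2. The denominator is w^2, so it suffices to rewrite the numerator in powers of w.

P(z) = -z^2 - 3*z
P(w + 3 + I/2) = -71/4 - 9*I/2 + (-9 - I)*w - w^2

Dividing each term by w^2:
  f = (-71/4 - 9*I/2)/w^2 + (-9 - I)/w - 1

Substituting back w = z - 3 - I/2:
  f(z) = (-71/4 - 9*I/2)/(z - 3 - I/2)^2 + (-9 - I)/(z - 3 - I/2) - 1

The series is finite because the numerator is a polynomial; the negative powers form the principal part, and the coefficient of 1/(z - 3 - I/2) gives Res(f, 3 + I/2) = -9 - I.

Final answer: (-71/4 - 9*I/2)/(z - 3 - I/2)^2 + (-9 - I)/(z - 3 - I/2) - 1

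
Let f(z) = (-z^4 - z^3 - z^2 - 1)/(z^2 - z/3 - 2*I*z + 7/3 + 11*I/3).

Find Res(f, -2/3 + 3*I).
Write f(z) = P(z)/Q(z) with P(z) = -z^4 - z^3 - z^2 - 1 and Q(z) = z^2 - z/3 - 2*I*z + 7/3 + 11*I/3.
The denominator factors as Q(z) = (z - 1 + I)*(z + 2/3 - 3*I), so z = -2/3 + 3*I is a simple zero of Q and P is analytic there; z = -2/3 + 3*I is therefore a simple pole and
  Res(f, z₀) = P(z₀)/Q'(z₀).

Q'(z) = 2*z - 1/3 - 2*I, so Q'(-2/3 + 3*I) = -5/3 + 4*I.
P(-2/3 + 3*I) = -5455/81 - 373*I/9.

Res(f, -2/3 + 3*I) = (-5455/81 - 373*I/9)/(-5/3 + 4*I) = -13009/4563 + 27415*I/1521

Final answer: -13009/4563 + 27415*I/1521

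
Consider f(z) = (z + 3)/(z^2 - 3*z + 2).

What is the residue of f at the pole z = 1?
-4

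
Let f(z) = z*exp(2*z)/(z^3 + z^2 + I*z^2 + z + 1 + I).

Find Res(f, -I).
exp(-2*I)/2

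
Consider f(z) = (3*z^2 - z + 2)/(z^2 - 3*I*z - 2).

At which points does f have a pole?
The singularities of f are the zeros of the denominator. Factoring,
  z^2 - 3*I*z - 2 = (z - I)*(z - 2*I)
so the candidates are z = I, z = 2*I.

Check the numerator P(z) = 3*z^2 - z + 2 at each one:
  P(I) = -1 - I ≠ 0, so z = I is a (simple) pole.
  P(2*I) = -10 - 2*I ≠ 0, so z = 2*I is a (simple) pole.

Poles of f: {I, 2*I}

Final answer: {I, 2*I}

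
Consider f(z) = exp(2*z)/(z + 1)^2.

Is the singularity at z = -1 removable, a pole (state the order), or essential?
Write f(z) = g(z)/(z + 1)^2 with g(z) = exp(2*z).
g is entire and g(-1) = exp(-2) ≠ 0, so no factor of (z + 1) cancels: the Laurent expansion of f about z = -1 starts at the power -2, i.e. lim_{z→z₀} (z - z₀)^2 f(z) = exp(-2) is finite and nonzero.
So z = -1 is a pole of order 2.

Final answer: pole of order 2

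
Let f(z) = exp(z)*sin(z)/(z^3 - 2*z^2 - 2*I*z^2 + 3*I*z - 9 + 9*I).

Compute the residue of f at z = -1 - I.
I*exp(-1 - I)*sin(1 + I)/17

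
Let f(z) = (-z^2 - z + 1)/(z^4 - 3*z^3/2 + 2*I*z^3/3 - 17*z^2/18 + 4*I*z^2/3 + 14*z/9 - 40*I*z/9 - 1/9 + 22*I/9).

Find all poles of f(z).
{-3/2 + 2*I/3, 1 - I, 1 - I/3, 1}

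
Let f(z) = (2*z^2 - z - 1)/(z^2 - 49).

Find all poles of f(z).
The singularities of f are the zeros of the denominator. Factoring,
  z^2 - 49 = (z - 7)*(z + 7)
so the candidates are z = 7, z = -7.

Check the numerator P(z) = 2*z^2 - z - 1 at each one:
  P(7) = 90 ≠ 0, so z = 7 is a (simple) pole.
  P(-7) = 104 ≠ 0, so z = -7 is a (simple) pole.

Poles of f: {-7, 7}

Final answer: {-7, 7}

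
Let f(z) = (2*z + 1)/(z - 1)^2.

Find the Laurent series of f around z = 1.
Put w = z - (1), i.e. z = w + 1. The denominator is w^2, so it suffices to rewrite the numerator in powers of w.

P(z) = 2*z + 1
P(w + 1) = 3 + 2*w

Dividing each term by w^2:
  f = 3/w^2 + 2/w

Substituting back w = z - 1:
  f(z) = 3/(z - 1)^2 + 2/(z - 1)

The series is finite because the numerator is a polynomial; the negative powers form the principal part, and the coefficient of 1/(z - 1) gives Res(f, 1) = 2.

Final answer: 3/(z - 1)^2 + 2/(z - 1)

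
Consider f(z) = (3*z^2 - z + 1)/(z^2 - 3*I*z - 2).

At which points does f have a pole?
{I, 2*I}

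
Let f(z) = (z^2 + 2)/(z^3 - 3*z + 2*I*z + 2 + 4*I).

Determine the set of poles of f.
The singularities of f are the zeros of the denominator. Factoring,
  z^3 - 3*z + 2*I*z + 2 + 4*I = (z - I)*(z - 2 + I)*(z + 2)
so the candidates are z = I, z = 2 - I, z = -2.

Check the numerator P(z) = z^2 + 2 at each one:
  P(I) = 1 ≠ 0, so z = I is a (simple) pole.
  P(2 - I) = 5 - 4*I ≠ 0, so z = 2 - I is a (simple) pole.
  P(-2) = 6 ≠ 0, so z = -2 is a (simple) pole.

Poles of f: {-2, I, 2 - I}

Final answer: {-2, I, 2 - I}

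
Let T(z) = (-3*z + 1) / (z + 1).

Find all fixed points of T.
T(z) = z means -3*z + 1 = z*(z + 1), i.e.
  z^2 + 4*z - 1 = 0.
Discriminant: (4)^2 - 4*(1)*(-1) = 20, so the roots are real.
  z = (-4 ± sqrt(20))/(2*(1))
Fixed points: {-sqrt(5) - 2, -2 + sqrt(5)}

Final answer: {-sqrt(5) - 2, -2 + sqrt(5)}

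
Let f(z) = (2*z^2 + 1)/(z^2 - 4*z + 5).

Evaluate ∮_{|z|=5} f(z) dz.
By the residue theorem, ∮_C f(z) dz = 2πi · (sum of the residues of f at the poles inside |z| = 5).

The denominator factors as (z - 2 + I)*(z - 2 - I), so the singularities of f are simple poles at z = 2 - I, z = 2 + I.
  |2 - I|² = 5 < 25 = 5², so this pole is inside the contour.
  |2 + I|² = 5 < 25 = 5², so this pole is inside the contour.

With P(z) = 2*z^2 + 1 and Q(z) = z^2 - 4*z + 5, each pole is simple, so Res(f, z₀) = P(z₀)/Q'(z₀) with Q'(z) = 2*z - 4.
  Res(f, 2 - I) = P(2 - I)/Q'(2 - I) = (7 - 8*I)/(-2*I) = 4 + 7*I/2
  Res(f, 2 + I) = P(2 + I)/Q'(2 + I) = (7 + 8*I)/(2*I) = 4 - 7*I/2

Sum of residues inside C: 8
∮_C f(z) dz = 2πi · (8) = 16*I*pi

Final answer: 16*I*pi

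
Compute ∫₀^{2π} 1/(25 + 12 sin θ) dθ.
2*sqrt(481)*pi/481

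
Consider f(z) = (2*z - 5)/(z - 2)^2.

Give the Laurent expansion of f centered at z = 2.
Put w = z - (2), i.e. z = w + 2. The denominator is w^2, so it suffices to rewrite the numerator in powers of w.

P(z) = 2*z - 5
P(w + 2) = -1 + 2*w

Dividing each term by w^2:
  f = -1/w^2 + 2/w

Substituting back w = z - 2:
  f(z) = -1/(z - 2)^2 + 2/(z - 2)

The series is finite because the numerator is a polynomial; the negative powers form the principal part, and the coefficient of 1/(z - 2) gives Res(f, 2) = 2.

Final answer: -1/(z - 2)^2 + 2/(z - 2)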